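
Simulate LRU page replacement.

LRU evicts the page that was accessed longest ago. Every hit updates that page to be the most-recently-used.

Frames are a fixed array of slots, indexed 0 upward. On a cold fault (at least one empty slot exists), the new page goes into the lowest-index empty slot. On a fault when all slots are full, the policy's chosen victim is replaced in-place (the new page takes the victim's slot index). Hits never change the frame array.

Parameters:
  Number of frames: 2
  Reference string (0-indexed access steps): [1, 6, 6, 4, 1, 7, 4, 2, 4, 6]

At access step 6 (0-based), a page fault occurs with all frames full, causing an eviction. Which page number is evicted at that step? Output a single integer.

Answer: 1

Derivation:
Step 0: ref 1 -> FAULT, frames=[1,-]
Step 1: ref 6 -> FAULT, frames=[1,6]
Step 2: ref 6 -> HIT, frames=[1,6]
Step 3: ref 4 -> FAULT, evict 1, frames=[4,6]
Step 4: ref 1 -> FAULT, evict 6, frames=[4,1]
Step 5: ref 7 -> FAULT, evict 4, frames=[7,1]
Step 6: ref 4 -> FAULT, evict 1, frames=[7,4]
At step 6: evicted page 1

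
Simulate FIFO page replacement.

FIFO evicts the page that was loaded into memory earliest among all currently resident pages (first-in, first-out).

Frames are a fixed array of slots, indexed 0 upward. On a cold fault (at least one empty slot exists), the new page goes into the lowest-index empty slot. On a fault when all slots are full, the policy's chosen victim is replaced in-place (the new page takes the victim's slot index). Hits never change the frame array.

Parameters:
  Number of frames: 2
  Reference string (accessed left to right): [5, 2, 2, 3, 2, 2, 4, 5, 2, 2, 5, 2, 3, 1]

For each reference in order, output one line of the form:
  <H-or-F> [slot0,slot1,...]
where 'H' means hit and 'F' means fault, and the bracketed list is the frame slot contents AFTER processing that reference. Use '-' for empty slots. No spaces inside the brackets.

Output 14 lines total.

F [5,-]
F [5,2]
H [5,2]
F [3,2]
H [3,2]
H [3,2]
F [3,4]
F [5,4]
F [5,2]
H [5,2]
H [5,2]
H [5,2]
F [3,2]
F [3,1]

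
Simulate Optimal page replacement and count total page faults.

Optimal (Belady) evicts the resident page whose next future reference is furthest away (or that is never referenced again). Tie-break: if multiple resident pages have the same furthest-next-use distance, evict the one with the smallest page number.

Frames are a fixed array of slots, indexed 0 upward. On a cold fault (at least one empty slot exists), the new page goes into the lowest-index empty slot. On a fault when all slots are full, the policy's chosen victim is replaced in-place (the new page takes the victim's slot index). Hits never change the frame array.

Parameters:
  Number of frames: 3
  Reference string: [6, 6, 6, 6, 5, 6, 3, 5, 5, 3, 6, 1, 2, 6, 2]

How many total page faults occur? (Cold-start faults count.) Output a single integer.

Step 0: ref 6 → FAULT, frames=[6,-,-]
Step 1: ref 6 → HIT, frames=[6,-,-]
Step 2: ref 6 → HIT, frames=[6,-,-]
Step 3: ref 6 → HIT, frames=[6,-,-]
Step 4: ref 5 → FAULT, frames=[6,5,-]
Step 5: ref 6 → HIT, frames=[6,5,-]
Step 6: ref 3 → FAULT, frames=[6,5,3]
Step 7: ref 5 → HIT, frames=[6,5,3]
Step 8: ref 5 → HIT, frames=[6,5,3]
Step 9: ref 3 → HIT, frames=[6,5,3]
Step 10: ref 6 → HIT, frames=[6,5,3]
Step 11: ref 1 → FAULT (evict 3), frames=[6,5,1]
Step 12: ref 2 → FAULT (evict 1), frames=[6,5,2]
Step 13: ref 6 → HIT, frames=[6,5,2]
Step 14: ref 2 → HIT, frames=[6,5,2]
Total faults: 5

Answer: 5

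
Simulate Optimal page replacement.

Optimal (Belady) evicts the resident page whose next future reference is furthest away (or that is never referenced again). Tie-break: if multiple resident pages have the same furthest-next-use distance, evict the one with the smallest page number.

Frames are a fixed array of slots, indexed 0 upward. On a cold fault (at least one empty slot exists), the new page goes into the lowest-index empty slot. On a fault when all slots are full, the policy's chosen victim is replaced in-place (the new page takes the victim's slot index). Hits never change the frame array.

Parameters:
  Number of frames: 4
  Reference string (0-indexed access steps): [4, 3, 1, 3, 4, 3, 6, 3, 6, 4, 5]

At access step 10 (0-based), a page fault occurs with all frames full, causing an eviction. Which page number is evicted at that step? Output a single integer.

Answer: 1

Derivation:
Step 0: ref 4 -> FAULT, frames=[4,-,-,-]
Step 1: ref 3 -> FAULT, frames=[4,3,-,-]
Step 2: ref 1 -> FAULT, frames=[4,3,1,-]
Step 3: ref 3 -> HIT, frames=[4,3,1,-]
Step 4: ref 4 -> HIT, frames=[4,3,1,-]
Step 5: ref 3 -> HIT, frames=[4,3,1,-]
Step 6: ref 6 -> FAULT, frames=[4,3,1,6]
Step 7: ref 3 -> HIT, frames=[4,3,1,6]
Step 8: ref 6 -> HIT, frames=[4,3,1,6]
Step 9: ref 4 -> HIT, frames=[4,3,1,6]
Step 10: ref 5 -> FAULT, evict 1, frames=[4,3,5,6]
At step 10: evicted page 1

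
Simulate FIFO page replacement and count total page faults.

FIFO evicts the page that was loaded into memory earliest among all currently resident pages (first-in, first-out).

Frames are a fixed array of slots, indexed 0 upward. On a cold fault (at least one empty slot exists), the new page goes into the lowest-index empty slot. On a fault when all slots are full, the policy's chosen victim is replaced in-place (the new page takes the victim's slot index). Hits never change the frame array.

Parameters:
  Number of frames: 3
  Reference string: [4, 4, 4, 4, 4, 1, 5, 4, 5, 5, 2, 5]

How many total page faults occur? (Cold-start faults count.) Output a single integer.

Answer: 4

Derivation:
Step 0: ref 4 → FAULT, frames=[4,-,-]
Step 1: ref 4 → HIT, frames=[4,-,-]
Step 2: ref 4 → HIT, frames=[4,-,-]
Step 3: ref 4 → HIT, frames=[4,-,-]
Step 4: ref 4 → HIT, frames=[4,-,-]
Step 5: ref 1 → FAULT, frames=[4,1,-]
Step 6: ref 5 → FAULT, frames=[4,1,5]
Step 7: ref 4 → HIT, frames=[4,1,5]
Step 8: ref 5 → HIT, frames=[4,1,5]
Step 9: ref 5 → HIT, frames=[4,1,5]
Step 10: ref 2 → FAULT (evict 4), frames=[2,1,5]
Step 11: ref 5 → HIT, frames=[2,1,5]
Total faults: 4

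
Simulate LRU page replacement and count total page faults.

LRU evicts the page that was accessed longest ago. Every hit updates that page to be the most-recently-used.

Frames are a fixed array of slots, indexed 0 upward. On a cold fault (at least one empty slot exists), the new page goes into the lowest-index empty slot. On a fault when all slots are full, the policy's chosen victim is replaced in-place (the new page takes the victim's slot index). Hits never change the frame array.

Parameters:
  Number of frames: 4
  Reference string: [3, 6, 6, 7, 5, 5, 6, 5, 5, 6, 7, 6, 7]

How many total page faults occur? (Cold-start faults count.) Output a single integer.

Step 0: ref 3 → FAULT, frames=[3,-,-,-]
Step 1: ref 6 → FAULT, frames=[3,6,-,-]
Step 2: ref 6 → HIT, frames=[3,6,-,-]
Step 3: ref 7 → FAULT, frames=[3,6,7,-]
Step 4: ref 5 → FAULT, frames=[3,6,7,5]
Step 5: ref 5 → HIT, frames=[3,6,7,5]
Step 6: ref 6 → HIT, frames=[3,6,7,5]
Step 7: ref 5 → HIT, frames=[3,6,7,5]
Step 8: ref 5 → HIT, frames=[3,6,7,5]
Step 9: ref 6 → HIT, frames=[3,6,7,5]
Step 10: ref 7 → HIT, frames=[3,6,7,5]
Step 11: ref 6 → HIT, frames=[3,6,7,5]
Step 12: ref 7 → HIT, frames=[3,6,7,5]
Total faults: 4

Answer: 4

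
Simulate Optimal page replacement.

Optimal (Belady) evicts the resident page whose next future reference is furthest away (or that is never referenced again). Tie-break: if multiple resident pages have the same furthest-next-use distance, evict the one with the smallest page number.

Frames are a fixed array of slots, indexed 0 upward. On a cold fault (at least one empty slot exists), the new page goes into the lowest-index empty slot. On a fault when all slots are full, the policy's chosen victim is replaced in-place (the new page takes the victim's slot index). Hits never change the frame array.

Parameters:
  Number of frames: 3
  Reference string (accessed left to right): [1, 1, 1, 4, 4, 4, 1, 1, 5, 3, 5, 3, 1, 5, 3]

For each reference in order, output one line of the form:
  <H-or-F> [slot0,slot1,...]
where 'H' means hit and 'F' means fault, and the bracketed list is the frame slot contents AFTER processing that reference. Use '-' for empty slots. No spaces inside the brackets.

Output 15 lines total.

F [1,-,-]
H [1,-,-]
H [1,-,-]
F [1,4,-]
H [1,4,-]
H [1,4,-]
H [1,4,-]
H [1,4,-]
F [1,4,5]
F [1,3,5]
H [1,3,5]
H [1,3,5]
H [1,3,5]
H [1,3,5]
H [1,3,5]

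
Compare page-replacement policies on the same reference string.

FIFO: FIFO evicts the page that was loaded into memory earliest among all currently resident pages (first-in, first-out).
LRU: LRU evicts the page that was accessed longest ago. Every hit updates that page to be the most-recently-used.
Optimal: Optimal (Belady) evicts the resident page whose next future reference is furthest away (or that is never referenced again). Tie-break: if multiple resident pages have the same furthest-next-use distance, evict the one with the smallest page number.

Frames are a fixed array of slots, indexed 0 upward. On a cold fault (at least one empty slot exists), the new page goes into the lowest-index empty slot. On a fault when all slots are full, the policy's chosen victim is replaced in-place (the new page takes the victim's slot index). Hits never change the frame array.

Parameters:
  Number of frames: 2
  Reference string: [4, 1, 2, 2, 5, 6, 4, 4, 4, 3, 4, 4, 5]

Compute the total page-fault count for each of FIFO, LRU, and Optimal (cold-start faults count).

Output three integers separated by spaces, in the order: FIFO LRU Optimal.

--- FIFO ---
  step 0: ref 4 -> FAULT, frames=[4,-] (faults so far: 1)
  step 1: ref 1 -> FAULT, frames=[4,1] (faults so far: 2)
  step 2: ref 2 -> FAULT, evict 4, frames=[2,1] (faults so far: 3)
  step 3: ref 2 -> HIT, frames=[2,1] (faults so far: 3)
  step 4: ref 5 -> FAULT, evict 1, frames=[2,5] (faults so far: 4)
  step 5: ref 6 -> FAULT, evict 2, frames=[6,5] (faults so far: 5)
  step 6: ref 4 -> FAULT, evict 5, frames=[6,4] (faults so far: 6)
  step 7: ref 4 -> HIT, frames=[6,4] (faults so far: 6)
  step 8: ref 4 -> HIT, frames=[6,4] (faults so far: 6)
  step 9: ref 3 -> FAULT, evict 6, frames=[3,4] (faults so far: 7)
  step 10: ref 4 -> HIT, frames=[3,4] (faults so far: 7)
  step 11: ref 4 -> HIT, frames=[3,4] (faults so far: 7)
  step 12: ref 5 -> FAULT, evict 4, frames=[3,5] (faults so far: 8)
  FIFO total faults: 8
--- LRU ---
  step 0: ref 4 -> FAULT, frames=[4,-] (faults so far: 1)
  step 1: ref 1 -> FAULT, frames=[4,1] (faults so far: 2)
  step 2: ref 2 -> FAULT, evict 4, frames=[2,1] (faults so far: 3)
  step 3: ref 2 -> HIT, frames=[2,1] (faults so far: 3)
  step 4: ref 5 -> FAULT, evict 1, frames=[2,5] (faults so far: 4)
  step 5: ref 6 -> FAULT, evict 2, frames=[6,5] (faults so far: 5)
  step 6: ref 4 -> FAULT, evict 5, frames=[6,4] (faults so far: 6)
  step 7: ref 4 -> HIT, frames=[6,4] (faults so far: 6)
  step 8: ref 4 -> HIT, frames=[6,4] (faults so far: 6)
  step 9: ref 3 -> FAULT, evict 6, frames=[3,4] (faults so far: 7)
  step 10: ref 4 -> HIT, frames=[3,4] (faults so far: 7)
  step 11: ref 4 -> HIT, frames=[3,4] (faults so far: 7)
  step 12: ref 5 -> FAULT, evict 3, frames=[5,4] (faults so far: 8)
  LRU total faults: 8
--- Optimal ---
  step 0: ref 4 -> FAULT, frames=[4,-] (faults so far: 1)
  step 1: ref 1 -> FAULT, frames=[4,1] (faults so far: 2)
  step 2: ref 2 -> FAULT, evict 1, frames=[4,2] (faults so far: 3)
  step 3: ref 2 -> HIT, frames=[4,2] (faults so far: 3)
  step 4: ref 5 -> FAULT, evict 2, frames=[4,5] (faults so far: 4)
  step 5: ref 6 -> FAULT, evict 5, frames=[4,6] (faults so far: 5)
  step 6: ref 4 -> HIT, frames=[4,6] (faults so far: 5)
  step 7: ref 4 -> HIT, frames=[4,6] (faults so far: 5)
  step 8: ref 4 -> HIT, frames=[4,6] (faults so far: 5)
  step 9: ref 3 -> FAULT, evict 6, frames=[4,3] (faults so far: 6)
  step 10: ref 4 -> HIT, frames=[4,3] (faults so far: 6)
  step 11: ref 4 -> HIT, frames=[4,3] (faults so far: 6)
  step 12: ref 5 -> FAULT, evict 3, frames=[4,5] (faults so far: 7)
  Optimal total faults: 7

Answer: 8 8 7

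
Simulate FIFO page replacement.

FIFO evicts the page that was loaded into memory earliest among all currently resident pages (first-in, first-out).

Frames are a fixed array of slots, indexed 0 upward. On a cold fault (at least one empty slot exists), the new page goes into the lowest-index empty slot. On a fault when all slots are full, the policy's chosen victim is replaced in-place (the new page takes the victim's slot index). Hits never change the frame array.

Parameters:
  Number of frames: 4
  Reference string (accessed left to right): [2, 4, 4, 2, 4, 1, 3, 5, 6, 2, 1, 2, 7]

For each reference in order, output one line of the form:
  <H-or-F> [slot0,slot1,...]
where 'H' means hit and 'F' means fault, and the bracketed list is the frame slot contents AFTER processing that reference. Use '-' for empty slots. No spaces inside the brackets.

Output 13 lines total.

F [2,-,-,-]
F [2,4,-,-]
H [2,4,-,-]
H [2,4,-,-]
H [2,4,-,-]
F [2,4,1,-]
F [2,4,1,3]
F [5,4,1,3]
F [5,6,1,3]
F [5,6,2,3]
F [5,6,2,1]
H [5,6,2,1]
F [7,6,2,1]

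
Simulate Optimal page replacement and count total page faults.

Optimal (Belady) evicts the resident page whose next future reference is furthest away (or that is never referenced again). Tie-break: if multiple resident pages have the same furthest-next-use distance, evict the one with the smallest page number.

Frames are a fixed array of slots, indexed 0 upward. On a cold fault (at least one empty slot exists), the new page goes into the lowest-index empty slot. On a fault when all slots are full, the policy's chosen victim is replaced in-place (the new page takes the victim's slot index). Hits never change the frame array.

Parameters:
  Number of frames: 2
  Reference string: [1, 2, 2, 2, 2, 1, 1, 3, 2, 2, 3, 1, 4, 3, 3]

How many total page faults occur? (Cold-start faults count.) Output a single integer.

Answer: 5

Derivation:
Step 0: ref 1 → FAULT, frames=[1,-]
Step 1: ref 2 → FAULT, frames=[1,2]
Step 2: ref 2 → HIT, frames=[1,2]
Step 3: ref 2 → HIT, frames=[1,2]
Step 4: ref 2 → HIT, frames=[1,2]
Step 5: ref 1 → HIT, frames=[1,2]
Step 6: ref 1 → HIT, frames=[1,2]
Step 7: ref 3 → FAULT (evict 1), frames=[3,2]
Step 8: ref 2 → HIT, frames=[3,2]
Step 9: ref 2 → HIT, frames=[3,2]
Step 10: ref 3 → HIT, frames=[3,2]
Step 11: ref 1 → FAULT (evict 2), frames=[3,1]
Step 12: ref 4 → FAULT (evict 1), frames=[3,4]
Step 13: ref 3 → HIT, frames=[3,4]
Step 14: ref 3 → HIT, frames=[3,4]
Total faults: 5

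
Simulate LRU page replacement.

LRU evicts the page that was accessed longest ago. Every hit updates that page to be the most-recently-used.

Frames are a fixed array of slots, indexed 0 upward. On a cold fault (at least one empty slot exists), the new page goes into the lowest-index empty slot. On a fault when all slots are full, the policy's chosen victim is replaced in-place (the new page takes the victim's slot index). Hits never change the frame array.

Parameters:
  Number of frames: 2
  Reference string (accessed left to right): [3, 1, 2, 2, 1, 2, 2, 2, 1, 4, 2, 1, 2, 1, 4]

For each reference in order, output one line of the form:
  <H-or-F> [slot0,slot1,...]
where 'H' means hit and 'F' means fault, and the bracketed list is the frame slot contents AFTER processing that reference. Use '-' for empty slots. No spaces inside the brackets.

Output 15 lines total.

F [3,-]
F [3,1]
F [2,1]
H [2,1]
H [2,1]
H [2,1]
H [2,1]
H [2,1]
H [2,1]
F [4,1]
F [4,2]
F [1,2]
H [1,2]
H [1,2]
F [1,4]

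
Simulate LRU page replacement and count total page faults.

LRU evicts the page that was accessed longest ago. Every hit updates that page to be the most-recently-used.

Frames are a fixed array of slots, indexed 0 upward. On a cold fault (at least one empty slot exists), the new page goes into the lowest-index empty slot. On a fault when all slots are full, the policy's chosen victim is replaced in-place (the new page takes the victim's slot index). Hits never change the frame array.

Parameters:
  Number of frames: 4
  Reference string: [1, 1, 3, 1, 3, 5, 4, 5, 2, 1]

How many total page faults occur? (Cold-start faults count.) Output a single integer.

Step 0: ref 1 → FAULT, frames=[1,-,-,-]
Step 1: ref 1 → HIT, frames=[1,-,-,-]
Step 2: ref 3 → FAULT, frames=[1,3,-,-]
Step 3: ref 1 → HIT, frames=[1,3,-,-]
Step 4: ref 3 → HIT, frames=[1,3,-,-]
Step 5: ref 5 → FAULT, frames=[1,3,5,-]
Step 6: ref 4 → FAULT, frames=[1,3,5,4]
Step 7: ref 5 → HIT, frames=[1,3,5,4]
Step 8: ref 2 → FAULT (evict 1), frames=[2,3,5,4]
Step 9: ref 1 → FAULT (evict 3), frames=[2,1,5,4]
Total faults: 6

Answer: 6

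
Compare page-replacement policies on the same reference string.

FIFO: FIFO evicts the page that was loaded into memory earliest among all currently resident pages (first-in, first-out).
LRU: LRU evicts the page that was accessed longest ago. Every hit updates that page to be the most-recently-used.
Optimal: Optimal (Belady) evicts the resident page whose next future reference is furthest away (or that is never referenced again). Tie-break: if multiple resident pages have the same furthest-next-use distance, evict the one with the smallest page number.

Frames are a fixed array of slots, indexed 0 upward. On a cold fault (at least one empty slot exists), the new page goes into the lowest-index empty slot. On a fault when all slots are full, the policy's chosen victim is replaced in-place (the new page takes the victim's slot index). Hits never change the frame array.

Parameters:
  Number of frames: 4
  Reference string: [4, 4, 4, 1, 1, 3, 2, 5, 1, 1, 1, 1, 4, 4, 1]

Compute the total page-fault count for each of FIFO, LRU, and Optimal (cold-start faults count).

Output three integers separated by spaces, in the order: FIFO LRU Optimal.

--- FIFO ---
  step 0: ref 4 -> FAULT, frames=[4,-,-,-] (faults so far: 1)
  step 1: ref 4 -> HIT, frames=[4,-,-,-] (faults so far: 1)
  step 2: ref 4 -> HIT, frames=[4,-,-,-] (faults so far: 1)
  step 3: ref 1 -> FAULT, frames=[4,1,-,-] (faults so far: 2)
  step 4: ref 1 -> HIT, frames=[4,1,-,-] (faults so far: 2)
  step 5: ref 3 -> FAULT, frames=[4,1,3,-] (faults so far: 3)
  step 6: ref 2 -> FAULT, frames=[4,1,3,2] (faults so far: 4)
  step 7: ref 5 -> FAULT, evict 4, frames=[5,1,3,2] (faults so far: 5)
  step 8: ref 1 -> HIT, frames=[5,1,3,2] (faults so far: 5)
  step 9: ref 1 -> HIT, frames=[5,1,3,2] (faults so far: 5)
  step 10: ref 1 -> HIT, frames=[5,1,3,2] (faults so far: 5)
  step 11: ref 1 -> HIT, frames=[5,1,3,2] (faults so far: 5)
  step 12: ref 4 -> FAULT, evict 1, frames=[5,4,3,2] (faults so far: 6)
  step 13: ref 4 -> HIT, frames=[5,4,3,2] (faults so far: 6)
  step 14: ref 1 -> FAULT, evict 3, frames=[5,4,1,2] (faults so far: 7)
  FIFO total faults: 7
--- LRU ---
  step 0: ref 4 -> FAULT, frames=[4,-,-,-] (faults so far: 1)
  step 1: ref 4 -> HIT, frames=[4,-,-,-] (faults so far: 1)
  step 2: ref 4 -> HIT, frames=[4,-,-,-] (faults so far: 1)
  step 3: ref 1 -> FAULT, frames=[4,1,-,-] (faults so far: 2)
  step 4: ref 1 -> HIT, frames=[4,1,-,-] (faults so far: 2)
  step 5: ref 3 -> FAULT, frames=[4,1,3,-] (faults so far: 3)
  step 6: ref 2 -> FAULT, frames=[4,1,3,2] (faults so far: 4)
  step 7: ref 5 -> FAULT, evict 4, frames=[5,1,3,2] (faults so far: 5)
  step 8: ref 1 -> HIT, frames=[5,1,3,2] (faults so far: 5)
  step 9: ref 1 -> HIT, frames=[5,1,3,2] (faults so far: 5)
  step 10: ref 1 -> HIT, frames=[5,1,3,2] (faults so far: 5)
  step 11: ref 1 -> HIT, frames=[5,1,3,2] (faults so far: 5)
  step 12: ref 4 -> FAULT, evict 3, frames=[5,1,4,2] (faults so far: 6)
  step 13: ref 4 -> HIT, frames=[5,1,4,2] (faults so far: 6)
  step 14: ref 1 -> HIT, frames=[5,1,4,2] (faults so far: 6)
  LRU total faults: 6
--- Optimal ---
  step 0: ref 4 -> FAULT, frames=[4,-,-,-] (faults so far: 1)
  step 1: ref 4 -> HIT, frames=[4,-,-,-] (faults so far: 1)
  step 2: ref 4 -> HIT, frames=[4,-,-,-] (faults so far: 1)
  step 3: ref 1 -> FAULT, frames=[4,1,-,-] (faults so far: 2)
  step 4: ref 1 -> HIT, frames=[4,1,-,-] (faults so far: 2)
  step 5: ref 3 -> FAULT, frames=[4,1,3,-] (faults so far: 3)
  step 6: ref 2 -> FAULT, frames=[4,1,3,2] (faults so far: 4)
  step 7: ref 5 -> FAULT, evict 2, frames=[4,1,3,5] (faults so far: 5)
  step 8: ref 1 -> HIT, frames=[4,1,3,5] (faults so far: 5)
  step 9: ref 1 -> HIT, frames=[4,1,3,5] (faults so far: 5)
  step 10: ref 1 -> HIT, frames=[4,1,3,5] (faults so far: 5)
  step 11: ref 1 -> HIT, frames=[4,1,3,5] (faults so far: 5)
  step 12: ref 4 -> HIT, frames=[4,1,3,5] (faults so far: 5)
  step 13: ref 4 -> HIT, frames=[4,1,3,5] (faults so far: 5)
  step 14: ref 1 -> HIT, frames=[4,1,3,5] (faults so far: 5)
  Optimal total faults: 5

Answer: 7 6 5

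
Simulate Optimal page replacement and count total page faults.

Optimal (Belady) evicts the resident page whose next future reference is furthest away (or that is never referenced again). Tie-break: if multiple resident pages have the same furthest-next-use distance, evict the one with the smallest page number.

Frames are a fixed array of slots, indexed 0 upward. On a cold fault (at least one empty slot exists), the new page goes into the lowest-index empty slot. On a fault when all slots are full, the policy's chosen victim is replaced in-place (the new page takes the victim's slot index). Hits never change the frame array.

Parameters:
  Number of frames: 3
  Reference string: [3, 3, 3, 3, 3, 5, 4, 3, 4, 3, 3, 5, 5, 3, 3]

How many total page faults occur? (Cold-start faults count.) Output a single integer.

Step 0: ref 3 → FAULT, frames=[3,-,-]
Step 1: ref 3 → HIT, frames=[3,-,-]
Step 2: ref 3 → HIT, frames=[3,-,-]
Step 3: ref 3 → HIT, frames=[3,-,-]
Step 4: ref 3 → HIT, frames=[3,-,-]
Step 5: ref 5 → FAULT, frames=[3,5,-]
Step 6: ref 4 → FAULT, frames=[3,5,4]
Step 7: ref 3 → HIT, frames=[3,5,4]
Step 8: ref 4 → HIT, frames=[3,5,4]
Step 9: ref 3 → HIT, frames=[3,5,4]
Step 10: ref 3 → HIT, frames=[3,5,4]
Step 11: ref 5 → HIT, frames=[3,5,4]
Step 12: ref 5 → HIT, frames=[3,5,4]
Step 13: ref 3 → HIT, frames=[3,5,4]
Step 14: ref 3 → HIT, frames=[3,5,4]
Total faults: 3

Answer: 3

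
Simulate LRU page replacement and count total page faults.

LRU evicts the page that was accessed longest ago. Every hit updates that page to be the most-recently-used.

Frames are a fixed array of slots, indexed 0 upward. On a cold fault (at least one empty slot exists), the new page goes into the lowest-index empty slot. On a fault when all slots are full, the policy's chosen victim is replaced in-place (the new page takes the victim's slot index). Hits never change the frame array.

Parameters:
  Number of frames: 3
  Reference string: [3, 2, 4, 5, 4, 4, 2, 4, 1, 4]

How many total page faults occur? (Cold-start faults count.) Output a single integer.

Answer: 5

Derivation:
Step 0: ref 3 → FAULT, frames=[3,-,-]
Step 1: ref 2 → FAULT, frames=[3,2,-]
Step 2: ref 4 → FAULT, frames=[3,2,4]
Step 3: ref 5 → FAULT (evict 3), frames=[5,2,4]
Step 4: ref 4 → HIT, frames=[5,2,4]
Step 5: ref 4 → HIT, frames=[5,2,4]
Step 6: ref 2 → HIT, frames=[5,2,4]
Step 7: ref 4 → HIT, frames=[5,2,4]
Step 8: ref 1 → FAULT (evict 5), frames=[1,2,4]
Step 9: ref 4 → HIT, frames=[1,2,4]
Total faults: 5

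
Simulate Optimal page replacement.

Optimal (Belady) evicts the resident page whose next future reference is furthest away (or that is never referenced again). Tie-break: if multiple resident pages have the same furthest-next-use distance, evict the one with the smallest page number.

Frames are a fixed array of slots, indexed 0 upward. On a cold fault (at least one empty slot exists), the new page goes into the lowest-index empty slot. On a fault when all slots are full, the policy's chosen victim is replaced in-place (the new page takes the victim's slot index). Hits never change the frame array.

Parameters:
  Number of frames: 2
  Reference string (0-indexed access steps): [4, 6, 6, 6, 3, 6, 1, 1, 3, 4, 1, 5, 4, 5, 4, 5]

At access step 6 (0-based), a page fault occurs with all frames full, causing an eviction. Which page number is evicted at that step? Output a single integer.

Step 0: ref 4 -> FAULT, frames=[4,-]
Step 1: ref 6 -> FAULT, frames=[4,6]
Step 2: ref 6 -> HIT, frames=[4,6]
Step 3: ref 6 -> HIT, frames=[4,6]
Step 4: ref 3 -> FAULT, evict 4, frames=[3,6]
Step 5: ref 6 -> HIT, frames=[3,6]
Step 6: ref 1 -> FAULT, evict 6, frames=[3,1]
At step 6: evicted page 6

Answer: 6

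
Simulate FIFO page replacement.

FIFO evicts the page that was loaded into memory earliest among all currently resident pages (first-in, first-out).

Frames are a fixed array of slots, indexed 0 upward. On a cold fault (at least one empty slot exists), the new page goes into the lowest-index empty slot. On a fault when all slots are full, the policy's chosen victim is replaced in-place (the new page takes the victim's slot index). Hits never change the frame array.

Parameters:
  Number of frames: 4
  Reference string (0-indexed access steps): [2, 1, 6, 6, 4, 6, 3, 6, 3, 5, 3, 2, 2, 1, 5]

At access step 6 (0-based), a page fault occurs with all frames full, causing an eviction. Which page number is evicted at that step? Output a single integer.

Step 0: ref 2 -> FAULT, frames=[2,-,-,-]
Step 1: ref 1 -> FAULT, frames=[2,1,-,-]
Step 2: ref 6 -> FAULT, frames=[2,1,6,-]
Step 3: ref 6 -> HIT, frames=[2,1,6,-]
Step 4: ref 4 -> FAULT, frames=[2,1,6,4]
Step 5: ref 6 -> HIT, frames=[2,1,6,4]
Step 6: ref 3 -> FAULT, evict 2, frames=[3,1,6,4]
At step 6: evicted page 2

Answer: 2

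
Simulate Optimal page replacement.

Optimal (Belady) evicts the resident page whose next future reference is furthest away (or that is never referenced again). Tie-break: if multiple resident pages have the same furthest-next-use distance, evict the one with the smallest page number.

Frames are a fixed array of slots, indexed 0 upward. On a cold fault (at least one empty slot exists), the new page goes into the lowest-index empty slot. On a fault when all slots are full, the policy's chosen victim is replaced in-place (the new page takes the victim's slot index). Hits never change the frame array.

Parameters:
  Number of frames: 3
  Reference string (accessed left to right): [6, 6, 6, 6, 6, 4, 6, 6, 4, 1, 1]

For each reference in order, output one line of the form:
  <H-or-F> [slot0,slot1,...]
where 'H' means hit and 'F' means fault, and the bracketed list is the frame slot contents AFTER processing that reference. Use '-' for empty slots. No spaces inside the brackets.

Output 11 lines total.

F [6,-,-]
H [6,-,-]
H [6,-,-]
H [6,-,-]
H [6,-,-]
F [6,4,-]
H [6,4,-]
H [6,4,-]
H [6,4,-]
F [6,4,1]
H [6,4,1]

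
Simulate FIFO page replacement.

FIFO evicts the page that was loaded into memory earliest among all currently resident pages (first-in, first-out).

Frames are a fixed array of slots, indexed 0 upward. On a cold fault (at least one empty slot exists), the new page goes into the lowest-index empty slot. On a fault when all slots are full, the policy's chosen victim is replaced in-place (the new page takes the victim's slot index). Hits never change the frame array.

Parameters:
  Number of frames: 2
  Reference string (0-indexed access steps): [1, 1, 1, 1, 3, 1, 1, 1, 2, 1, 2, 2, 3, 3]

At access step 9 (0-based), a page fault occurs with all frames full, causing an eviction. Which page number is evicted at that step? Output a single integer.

Step 0: ref 1 -> FAULT, frames=[1,-]
Step 1: ref 1 -> HIT, frames=[1,-]
Step 2: ref 1 -> HIT, frames=[1,-]
Step 3: ref 1 -> HIT, frames=[1,-]
Step 4: ref 3 -> FAULT, frames=[1,3]
Step 5: ref 1 -> HIT, frames=[1,3]
Step 6: ref 1 -> HIT, frames=[1,3]
Step 7: ref 1 -> HIT, frames=[1,3]
Step 8: ref 2 -> FAULT, evict 1, frames=[2,3]
Step 9: ref 1 -> FAULT, evict 3, frames=[2,1]
At step 9: evicted page 3

Answer: 3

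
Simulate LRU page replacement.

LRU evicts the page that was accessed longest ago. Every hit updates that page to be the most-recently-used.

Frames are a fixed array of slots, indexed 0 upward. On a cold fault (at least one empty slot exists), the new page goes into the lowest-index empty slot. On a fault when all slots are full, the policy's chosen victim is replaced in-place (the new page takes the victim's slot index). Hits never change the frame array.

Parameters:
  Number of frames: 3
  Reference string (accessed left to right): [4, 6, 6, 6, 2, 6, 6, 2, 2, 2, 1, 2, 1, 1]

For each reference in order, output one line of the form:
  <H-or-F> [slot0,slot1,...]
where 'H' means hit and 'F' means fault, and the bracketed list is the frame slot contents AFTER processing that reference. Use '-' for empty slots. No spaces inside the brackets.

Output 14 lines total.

F [4,-,-]
F [4,6,-]
H [4,6,-]
H [4,6,-]
F [4,6,2]
H [4,6,2]
H [4,6,2]
H [4,6,2]
H [4,6,2]
H [4,6,2]
F [1,6,2]
H [1,6,2]
H [1,6,2]
H [1,6,2]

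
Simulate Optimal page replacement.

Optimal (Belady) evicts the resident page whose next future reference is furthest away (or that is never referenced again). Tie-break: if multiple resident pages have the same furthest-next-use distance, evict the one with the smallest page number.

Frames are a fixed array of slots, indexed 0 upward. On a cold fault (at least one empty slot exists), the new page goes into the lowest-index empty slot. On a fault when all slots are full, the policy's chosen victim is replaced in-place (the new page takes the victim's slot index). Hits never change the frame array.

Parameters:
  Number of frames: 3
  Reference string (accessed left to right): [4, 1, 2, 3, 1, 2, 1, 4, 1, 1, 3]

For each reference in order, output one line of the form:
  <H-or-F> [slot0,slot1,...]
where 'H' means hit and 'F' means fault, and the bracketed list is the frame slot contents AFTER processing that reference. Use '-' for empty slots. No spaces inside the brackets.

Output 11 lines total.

F [4,-,-]
F [4,1,-]
F [4,1,2]
F [3,1,2]
H [3,1,2]
H [3,1,2]
H [3,1,2]
F [3,1,4]
H [3,1,4]
H [3,1,4]
H [3,1,4]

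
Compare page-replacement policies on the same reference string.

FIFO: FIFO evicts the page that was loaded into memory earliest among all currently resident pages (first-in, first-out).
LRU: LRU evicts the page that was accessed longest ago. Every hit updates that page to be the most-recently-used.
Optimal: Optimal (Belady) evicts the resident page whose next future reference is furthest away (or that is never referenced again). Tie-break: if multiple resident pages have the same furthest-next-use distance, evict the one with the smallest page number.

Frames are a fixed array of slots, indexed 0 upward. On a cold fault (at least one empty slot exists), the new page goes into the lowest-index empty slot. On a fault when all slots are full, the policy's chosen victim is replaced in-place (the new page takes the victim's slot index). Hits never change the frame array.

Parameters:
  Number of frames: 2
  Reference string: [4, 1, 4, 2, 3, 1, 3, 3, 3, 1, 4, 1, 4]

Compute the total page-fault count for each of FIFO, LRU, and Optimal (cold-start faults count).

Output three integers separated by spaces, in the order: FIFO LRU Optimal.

--- FIFO ---
  step 0: ref 4 -> FAULT, frames=[4,-] (faults so far: 1)
  step 1: ref 1 -> FAULT, frames=[4,1] (faults so far: 2)
  step 2: ref 4 -> HIT, frames=[4,1] (faults so far: 2)
  step 3: ref 2 -> FAULT, evict 4, frames=[2,1] (faults so far: 3)
  step 4: ref 3 -> FAULT, evict 1, frames=[2,3] (faults so far: 4)
  step 5: ref 1 -> FAULT, evict 2, frames=[1,3] (faults so far: 5)
  step 6: ref 3 -> HIT, frames=[1,3] (faults so far: 5)
  step 7: ref 3 -> HIT, frames=[1,3] (faults so far: 5)
  step 8: ref 3 -> HIT, frames=[1,3] (faults so far: 5)
  step 9: ref 1 -> HIT, frames=[1,3] (faults so far: 5)
  step 10: ref 4 -> FAULT, evict 3, frames=[1,4] (faults so far: 6)
  step 11: ref 1 -> HIT, frames=[1,4] (faults so far: 6)
  step 12: ref 4 -> HIT, frames=[1,4] (faults so far: 6)
  FIFO total faults: 6
--- LRU ---
  step 0: ref 4 -> FAULT, frames=[4,-] (faults so far: 1)
  step 1: ref 1 -> FAULT, frames=[4,1] (faults so far: 2)
  step 2: ref 4 -> HIT, frames=[4,1] (faults so far: 2)
  step 3: ref 2 -> FAULT, evict 1, frames=[4,2] (faults so far: 3)
  step 4: ref 3 -> FAULT, evict 4, frames=[3,2] (faults so far: 4)
  step 5: ref 1 -> FAULT, evict 2, frames=[3,1] (faults so far: 5)
  step 6: ref 3 -> HIT, frames=[3,1] (faults so far: 5)
  step 7: ref 3 -> HIT, frames=[3,1] (faults so far: 5)
  step 8: ref 3 -> HIT, frames=[3,1] (faults so far: 5)
  step 9: ref 1 -> HIT, frames=[3,1] (faults so far: 5)
  step 10: ref 4 -> FAULT, evict 3, frames=[4,1] (faults so far: 6)
  step 11: ref 1 -> HIT, frames=[4,1] (faults so far: 6)
  step 12: ref 4 -> HIT, frames=[4,1] (faults so far: 6)
  LRU total faults: 6
--- Optimal ---
  step 0: ref 4 -> FAULT, frames=[4,-] (faults so far: 1)
  step 1: ref 1 -> FAULT, frames=[4,1] (faults so far: 2)
  step 2: ref 4 -> HIT, frames=[4,1] (faults so far: 2)
  step 3: ref 2 -> FAULT, evict 4, frames=[2,1] (faults so far: 3)
  step 4: ref 3 -> FAULT, evict 2, frames=[3,1] (faults so far: 4)
  step 5: ref 1 -> HIT, frames=[3,1] (faults so far: 4)
  step 6: ref 3 -> HIT, frames=[3,1] (faults so far: 4)
  step 7: ref 3 -> HIT, frames=[3,1] (faults so far: 4)
  step 8: ref 3 -> HIT, frames=[3,1] (faults so far: 4)
  step 9: ref 1 -> HIT, frames=[3,1] (faults so far: 4)
  step 10: ref 4 -> FAULT, evict 3, frames=[4,1] (faults so far: 5)
  step 11: ref 1 -> HIT, frames=[4,1] (faults so far: 5)
  step 12: ref 4 -> HIT, frames=[4,1] (faults so far: 5)
  Optimal total faults: 5

Answer: 6 6 5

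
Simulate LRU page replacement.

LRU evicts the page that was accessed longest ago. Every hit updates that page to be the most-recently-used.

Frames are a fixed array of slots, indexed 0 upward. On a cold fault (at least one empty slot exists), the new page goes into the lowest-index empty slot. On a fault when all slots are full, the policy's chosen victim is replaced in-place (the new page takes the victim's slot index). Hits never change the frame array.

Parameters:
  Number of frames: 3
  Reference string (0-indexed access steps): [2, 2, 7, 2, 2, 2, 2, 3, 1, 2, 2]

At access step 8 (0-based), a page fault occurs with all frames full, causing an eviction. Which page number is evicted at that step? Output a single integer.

Answer: 7

Derivation:
Step 0: ref 2 -> FAULT, frames=[2,-,-]
Step 1: ref 2 -> HIT, frames=[2,-,-]
Step 2: ref 7 -> FAULT, frames=[2,7,-]
Step 3: ref 2 -> HIT, frames=[2,7,-]
Step 4: ref 2 -> HIT, frames=[2,7,-]
Step 5: ref 2 -> HIT, frames=[2,7,-]
Step 6: ref 2 -> HIT, frames=[2,7,-]
Step 7: ref 3 -> FAULT, frames=[2,7,3]
Step 8: ref 1 -> FAULT, evict 7, frames=[2,1,3]
At step 8: evicted page 7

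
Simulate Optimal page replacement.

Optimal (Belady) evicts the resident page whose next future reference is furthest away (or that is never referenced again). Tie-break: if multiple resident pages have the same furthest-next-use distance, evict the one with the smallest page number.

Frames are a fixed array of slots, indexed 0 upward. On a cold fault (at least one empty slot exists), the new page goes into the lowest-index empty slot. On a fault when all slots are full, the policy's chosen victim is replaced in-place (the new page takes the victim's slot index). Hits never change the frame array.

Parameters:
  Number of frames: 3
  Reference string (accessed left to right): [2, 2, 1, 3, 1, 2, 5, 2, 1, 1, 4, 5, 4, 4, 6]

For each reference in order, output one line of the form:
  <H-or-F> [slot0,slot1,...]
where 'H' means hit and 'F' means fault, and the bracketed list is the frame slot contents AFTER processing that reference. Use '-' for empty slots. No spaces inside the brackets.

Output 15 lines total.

F [2,-,-]
H [2,-,-]
F [2,1,-]
F [2,1,3]
H [2,1,3]
H [2,1,3]
F [2,1,5]
H [2,1,5]
H [2,1,5]
H [2,1,5]
F [2,4,5]
H [2,4,5]
H [2,4,5]
H [2,4,5]
F [6,4,5]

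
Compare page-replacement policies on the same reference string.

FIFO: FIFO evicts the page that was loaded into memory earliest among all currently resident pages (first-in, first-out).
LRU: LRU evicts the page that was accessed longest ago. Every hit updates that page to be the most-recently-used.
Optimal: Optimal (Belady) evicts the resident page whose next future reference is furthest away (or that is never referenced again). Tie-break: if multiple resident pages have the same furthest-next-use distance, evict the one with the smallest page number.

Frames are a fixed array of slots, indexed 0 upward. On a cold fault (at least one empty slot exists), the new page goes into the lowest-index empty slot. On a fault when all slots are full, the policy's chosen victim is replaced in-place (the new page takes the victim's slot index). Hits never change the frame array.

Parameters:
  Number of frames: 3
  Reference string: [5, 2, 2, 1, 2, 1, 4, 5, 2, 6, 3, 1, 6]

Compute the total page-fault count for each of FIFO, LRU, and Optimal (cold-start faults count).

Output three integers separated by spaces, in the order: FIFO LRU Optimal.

Answer: 9 9 7

Derivation:
--- FIFO ---
  step 0: ref 5 -> FAULT, frames=[5,-,-] (faults so far: 1)
  step 1: ref 2 -> FAULT, frames=[5,2,-] (faults so far: 2)
  step 2: ref 2 -> HIT, frames=[5,2,-] (faults so far: 2)
  step 3: ref 1 -> FAULT, frames=[5,2,1] (faults so far: 3)
  step 4: ref 2 -> HIT, frames=[5,2,1] (faults so far: 3)
  step 5: ref 1 -> HIT, frames=[5,2,1] (faults so far: 3)
  step 6: ref 4 -> FAULT, evict 5, frames=[4,2,1] (faults so far: 4)
  step 7: ref 5 -> FAULT, evict 2, frames=[4,5,1] (faults so far: 5)
  step 8: ref 2 -> FAULT, evict 1, frames=[4,5,2] (faults so far: 6)
  step 9: ref 6 -> FAULT, evict 4, frames=[6,5,2] (faults so far: 7)
  step 10: ref 3 -> FAULT, evict 5, frames=[6,3,2] (faults so far: 8)
  step 11: ref 1 -> FAULT, evict 2, frames=[6,3,1] (faults so far: 9)
  step 12: ref 6 -> HIT, frames=[6,3,1] (faults so far: 9)
  FIFO total faults: 9
--- LRU ---
  step 0: ref 5 -> FAULT, frames=[5,-,-] (faults so far: 1)
  step 1: ref 2 -> FAULT, frames=[5,2,-] (faults so far: 2)
  step 2: ref 2 -> HIT, frames=[5,2,-] (faults so far: 2)
  step 3: ref 1 -> FAULT, frames=[5,2,1] (faults so far: 3)
  step 4: ref 2 -> HIT, frames=[5,2,1] (faults so far: 3)
  step 5: ref 1 -> HIT, frames=[5,2,1] (faults so far: 3)
  step 6: ref 4 -> FAULT, evict 5, frames=[4,2,1] (faults so far: 4)
  step 7: ref 5 -> FAULT, evict 2, frames=[4,5,1] (faults so far: 5)
  step 8: ref 2 -> FAULT, evict 1, frames=[4,5,2] (faults so far: 6)
  step 9: ref 6 -> FAULT, evict 4, frames=[6,5,2] (faults so far: 7)
  step 10: ref 3 -> FAULT, evict 5, frames=[6,3,2] (faults so far: 8)
  step 11: ref 1 -> FAULT, evict 2, frames=[6,3,1] (faults so far: 9)
  step 12: ref 6 -> HIT, frames=[6,3,1] (faults so far: 9)
  LRU total faults: 9
--- Optimal ---
  step 0: ref 5 -> FAULT, frames=[5,-,-] (faults so far: 1)
  step 1: ref 2 -> FAULT, frames=[5,2,-] (faults so far: 2)
  step 2: ref 2 -> HIT, frames=[5,2,-] (faults so far: 2)
  step 3: ref 1 -> FAULT, frames=[5,2,1] (faults so far: 3)
  step 4: ref 2 -> HIT, frames=[5,2,1] (faults so far: 3)
  step 5: ref 1 -> HIT, frames=[5,2,1] (faults so far: 3)
  step 6: ref 4 -> FAULT, evict 1, frames=[5,2,4] (faults so far: 4)
  step 7: ref 5 -> HIT, frames=[5,2,4] (faults so far: 4)
  step 8: ref 2 -> HIT, frames=[5,2,4] (faults so far: 4)
  step 9: ref 6 -> FAULT, evict 2, frames=[5,6,4] (faults so far: 5)
  step 10: ref 3 -> FAULT, evict 4, frames=[5,6,3] (faults so far: 6)
  step 11: ref 1 -> FAULT, evict 3, frames=[5,6,1] (faults so far: 7)
  step 12: ref 6 -> HIT, frames=[5,6,1] (faults so far: 7)
  Optimal total faults: 7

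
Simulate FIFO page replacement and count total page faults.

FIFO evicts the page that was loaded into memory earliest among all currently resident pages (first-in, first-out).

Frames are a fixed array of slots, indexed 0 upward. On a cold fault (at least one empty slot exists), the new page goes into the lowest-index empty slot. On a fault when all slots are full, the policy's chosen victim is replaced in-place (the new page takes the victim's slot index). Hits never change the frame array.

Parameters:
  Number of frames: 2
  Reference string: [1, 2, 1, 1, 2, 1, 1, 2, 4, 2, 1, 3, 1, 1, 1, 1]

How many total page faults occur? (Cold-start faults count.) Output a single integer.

Step 0: ref 1 → FAULT, frames=[1,-]
Step 1: ref 2 → FAULT, frames=[1,2]
Step 2: ref 1 → HIT, frames=[1,2]
Step 3: ref 1 → HIT, frames=[1,2]
Step 4: ref 2 → HIT, frames=[1,2]
Step 5: ref 1 → HIT, frames=[1,2]
Step 6: ref 1 → HIT, frames=[1,2]
Step 7: ref 2 → HIT, frames=[1,2]
Step 8: ref 4 → FAULT (evict 1), frames=[4,2]
Step 9: ref 2 → HIT, frames=[4,2]
Step 10: ref 1 → FAULT (evict 2), frames=[4,1]
Step 11: ref 3 → FAULT (evict 4), frames=[3,1]
Step 12: ref 1 → HIT, frames=[3,1]
Step 13: ref 1 → HIT, frames=[3,1]
Step 14: ref 1 → HIT, frames=[3,1]
Step 15: ref 1 → HIT, frames=[3,1]
Total faults: 5

Answer: 5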